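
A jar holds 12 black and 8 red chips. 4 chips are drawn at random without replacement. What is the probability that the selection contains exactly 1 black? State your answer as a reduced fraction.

The sample space is all 4-subsets of the 20: C(20,4) = 4845.
Selections with exactly 1 black: choose 1 of the 12 black and 3 of the 8 red, C(12,1)·C(8,3) = 12·56 = 672.
Probability = 672/4845 = 224/1615.

224/1615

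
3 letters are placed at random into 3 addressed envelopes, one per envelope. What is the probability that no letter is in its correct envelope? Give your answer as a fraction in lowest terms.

1/3

There are 3! = 6 assignments.
By inclusion-exclusion, assignments with no fixed points: C(3,0)·3! − C(3,1)·2! + C(3,2)·1! − C(3,3)·0! = 2.
Probability = 2/6 = 1/3.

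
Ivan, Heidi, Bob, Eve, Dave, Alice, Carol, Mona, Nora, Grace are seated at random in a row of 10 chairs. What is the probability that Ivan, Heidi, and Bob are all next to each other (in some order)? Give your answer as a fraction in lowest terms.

There are 10! = 3628800 arrangements.
Treat the three as one block: 8! placements × 3! orders within the block = 40320·6 = 241920.
Probability = 241920/3628800 = 1/15.

1/15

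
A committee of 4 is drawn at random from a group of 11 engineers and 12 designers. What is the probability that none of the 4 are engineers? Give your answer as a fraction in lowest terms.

9/161

There are C(23,4) = 8855 possible selections.
Selections with no engineers (all designers): C(12,4) = 495.
Probability = 495/8855 = 9/161.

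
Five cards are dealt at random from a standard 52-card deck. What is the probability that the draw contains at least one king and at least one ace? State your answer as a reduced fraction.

6509/64974

There are C(52,5) = 2598960 possible draws.
By inclusion-exclusion on the complements, draws missing all kings or all aces: C(48,5) + C(48,5) − C(44,5) = 1712304 + 1712304 − 1086008 = 2338600.
So draws with at least one of each: 2598960 − 2338600 = 260360, probability 260360/2598960 = 6509/64974.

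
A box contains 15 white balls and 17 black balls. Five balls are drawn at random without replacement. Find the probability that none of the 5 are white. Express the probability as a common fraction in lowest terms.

There are C(32,5) = 201376 possible selections.
Selections with no white (all black): C(17,5) = 6188.
Probability = 6188/201376 = 221/7192.

221/7192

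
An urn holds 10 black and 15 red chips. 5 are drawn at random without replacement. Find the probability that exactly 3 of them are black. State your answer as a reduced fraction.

60/253

The sample space is all 5-subsets of the 25: C(25,5) = 53130.
Selections with exactly 3 black: choose 3 of the 10 black and 2 of the 15 red, C(10,3)·C(15,2) = 120·105 = 12600.
Probability = 12600/53130 = 60/253.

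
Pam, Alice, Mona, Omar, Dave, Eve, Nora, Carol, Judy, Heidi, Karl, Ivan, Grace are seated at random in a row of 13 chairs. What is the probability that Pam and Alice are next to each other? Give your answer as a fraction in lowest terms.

2/13

There are 13! = 6227020800 arrangements.
Treat Pam and Alice as a block: 12! arrangements of the blocks × 2 orders within the block = 2·479001600 = 958003200.
Probability = 958003200/6227020800 = 2/13.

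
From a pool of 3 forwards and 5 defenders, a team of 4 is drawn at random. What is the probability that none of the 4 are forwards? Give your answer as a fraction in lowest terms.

1/14

There are C(8,4) = 70 possible selections.
Selections with no forwards (all defenders): C(5,4) = 5.
Probability = 5/70 = 1/14.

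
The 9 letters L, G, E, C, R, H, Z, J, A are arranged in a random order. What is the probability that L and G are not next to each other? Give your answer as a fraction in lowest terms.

There are 9! = 362880 arrangements.
Arrangements with L and G adjacent: 2·8! = 80640.
So not adjacent: 362880 − 80640 = 282240, probability 282240/362880 = 7/9.

7/9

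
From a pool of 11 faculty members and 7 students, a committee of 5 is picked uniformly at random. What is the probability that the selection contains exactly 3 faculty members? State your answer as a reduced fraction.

55/136

The sample space is all 5-subsets of the 18: C(18,5) = 8568.
Selections with exactly 3 faculty members: choose 3 of the 11 faculty members and 2 of the 7 students, C(11,3)·C(7,2) = 165·21 = 3465.
Probability = 3465/8568 = 55/136.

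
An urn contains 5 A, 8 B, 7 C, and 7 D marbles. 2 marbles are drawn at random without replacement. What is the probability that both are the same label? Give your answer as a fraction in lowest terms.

There are C(27,2) = 351 ways to draw 2 marbles.
All same label: C(5,2) + C(8,2) + C(7,2) + C(7,2) = 10 + 28 + 21 + 21 = 80.
Probability = 80/351.

80/351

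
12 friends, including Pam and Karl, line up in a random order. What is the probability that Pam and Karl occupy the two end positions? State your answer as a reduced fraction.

1/66

There are 12! = 479001600 arrangements.
Place Pam and Karl at the ends in 2 ways, arrange the remaining 10 in 10! = 3628800 ways: 2·3628800 = 7257600.
Probability = 7257600/479001600 = 1/66.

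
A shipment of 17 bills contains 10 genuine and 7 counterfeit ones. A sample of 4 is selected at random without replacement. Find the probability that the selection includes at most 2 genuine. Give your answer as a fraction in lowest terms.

There are C(17,4) = 2380 ways to choose the 4.
Count the complement (more than 2 genuine): C(10,3)·C(7,1) + C(10,4)·C(7,0) = 840 + 210 = 1050.
Probability = 1 − 1050/2380 = 1330/2380 = 19/34.

19/34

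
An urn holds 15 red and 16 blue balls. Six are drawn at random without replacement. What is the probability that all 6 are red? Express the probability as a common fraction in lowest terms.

There are C(31,6) = 736281 possible selections.
Selections with all red: C(15,6) = 5005.
Probability = 5005/736281 = 55/8091.

55/8091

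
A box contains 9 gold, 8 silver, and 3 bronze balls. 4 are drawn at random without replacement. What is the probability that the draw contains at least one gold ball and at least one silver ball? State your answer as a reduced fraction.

268/323

There are C(20,4) = 4845 possible draws.
By inclusion-exclusion on the complements, draws missing all gold or all silver: C(11,4) + C(12,4) − C(3,4) = 330 + 495 − 0 = 825.
So draws with at least one of each: 4845 − 825 = 4020, probability 4020/4845 = 268/323.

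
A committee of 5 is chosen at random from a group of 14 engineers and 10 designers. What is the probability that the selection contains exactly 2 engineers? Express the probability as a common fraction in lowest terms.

65/253

Total number of selections: C(24,5) = 42504.
Selections with exactly 2 engineers: choose 2 of the 14 engineers and 3 of the 10 designers, C(14,2)·C(10,3) = 91·120 = 10920.
Probability = 10920/42504 = 65/253.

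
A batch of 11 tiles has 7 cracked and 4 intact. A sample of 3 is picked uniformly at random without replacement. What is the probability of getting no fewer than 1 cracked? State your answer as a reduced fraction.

161/165

There are C(11,3) = 165 ways to choose the 3.
The complement is all 3 are intact: C(4,3) = 4.
Probability = 1 − 4/165 = 161/165.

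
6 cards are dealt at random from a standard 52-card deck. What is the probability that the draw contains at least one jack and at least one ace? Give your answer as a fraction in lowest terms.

There are C(52,6) = 20358520 possible draws.
By inclusion-exclusion on the complements, draws missing all jacks or all aces: C(48,6) + C(48,6) − C(44,6) = 12271512 + 12271512 − 7059052 = 17483972.
So draws with at least one of each: 20358520 − 17483972 = 2874548, probability 2874548/20358520 = 718637/5089630.

718637/5089630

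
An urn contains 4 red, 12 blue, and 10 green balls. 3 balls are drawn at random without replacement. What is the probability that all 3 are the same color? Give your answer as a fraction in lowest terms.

There are C(26,3) = 2600 ways to draw 3 balls.
All same color: C(4,3) + C(12,3) + C(10,3) = 4 + 220 + 120 = 344.
Probability = 344/2600 = 43/325.

43/325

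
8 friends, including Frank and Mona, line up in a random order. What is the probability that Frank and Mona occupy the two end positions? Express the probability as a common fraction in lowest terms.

1/28

There are 8! = 40320 arrangements.
Place Frank and Mona at the ends in 2 ways, arrange the remaining 6 in 6! = 720 ways: 2·720 = 1440.
Probability = 1440/40320 = 1/28.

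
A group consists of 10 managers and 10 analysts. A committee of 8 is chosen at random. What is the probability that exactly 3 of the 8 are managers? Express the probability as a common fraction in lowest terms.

1008/4199

The sample space is all 8-subsets of the 20: C(20,8) = 125970.
Selections with exactly 3 managers: choose 3 of the 10 managers and 5 of the 10 analysts, C(10,3)·C(10,5) = 120·252 = 30240.
Probability = 30240/125970 = 1008/4199.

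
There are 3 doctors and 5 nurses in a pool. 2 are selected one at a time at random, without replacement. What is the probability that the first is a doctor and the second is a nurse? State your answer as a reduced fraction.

Multiply the conditional probabilities at each draw: 3/8 · 5/7 = 15/56.

15/56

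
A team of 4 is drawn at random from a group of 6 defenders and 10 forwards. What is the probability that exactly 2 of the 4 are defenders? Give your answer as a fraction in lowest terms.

135/364

There are C(16,4) = 1820 ways to choose 4 from 16.
Selections with exactly 2 defenders: choose 2 of the 6 defenders and 2 of the 10 forwards, C(6,2)·C(10,2) = 15·45 = 675.
Probability = 675/1820 = 135/364.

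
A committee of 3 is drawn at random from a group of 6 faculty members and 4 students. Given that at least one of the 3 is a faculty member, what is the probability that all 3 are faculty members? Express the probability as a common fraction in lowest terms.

5/29

Work in counts. Selections with at least one faculty member: C(10,3) − C(4,3) = 120 − 4 = 116.
Of those, selections where all 3 are faculty members: C(6,3) = 20.
Conditional probability = 20/116 = 5/29.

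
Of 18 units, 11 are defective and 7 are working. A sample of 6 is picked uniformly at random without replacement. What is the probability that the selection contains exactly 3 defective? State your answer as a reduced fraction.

There are C(18,6) = 18564 ways to choose 6 from 18.
Selections with exactly 3 defective: choose 3 of the 11 defective and 3 of the 7 working, C(11,3)·C(7,3) = 165·35 = 5775.
Probability = 5775/18564 = 275/884.

275/884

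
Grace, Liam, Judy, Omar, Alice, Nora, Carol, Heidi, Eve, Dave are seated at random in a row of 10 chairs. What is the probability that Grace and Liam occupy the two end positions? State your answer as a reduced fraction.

There are 10! = 3628800 arrangements.
Place Grace and Liam at the ends in 2 ways, arrange the remaining 8 in 8! = 40320 ways: 2·40320 = 80640.
Probability = 80640/3628800 = 1/45.

1/45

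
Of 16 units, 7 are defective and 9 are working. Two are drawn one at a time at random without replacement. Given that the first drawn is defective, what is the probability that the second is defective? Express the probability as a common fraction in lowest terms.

After removing one defective, 15 remain: 6 defective and 9 working.
So the probability the next is defective is 6/15 = 2/5.

2/5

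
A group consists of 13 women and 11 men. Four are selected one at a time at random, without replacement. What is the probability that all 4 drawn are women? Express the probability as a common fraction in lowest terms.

65/966

Multiply the conditional probabilities at each draw: 13/24 · 12/23 · 11/22 · 10/21 = 17160/255024 = 65/966.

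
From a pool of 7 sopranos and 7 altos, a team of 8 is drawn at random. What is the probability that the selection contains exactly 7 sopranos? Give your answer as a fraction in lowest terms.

There are C(14,8) = 3003 ways to choose 8 from 14.
Selections with exactly 7 sopranos: choose 7 of the 7 sopranos and 1 of the 7 altos, C(7,7)·C(7,1) = 1·7 = 7.
Probability = 7/3003 = 1/429.

1/429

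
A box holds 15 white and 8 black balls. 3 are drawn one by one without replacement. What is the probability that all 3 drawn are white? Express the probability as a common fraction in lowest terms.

65/253

Multiply the conditional probabilities at each draw: 15/23 · 14/22 · 13/21 = 2730/10626 = 65/253.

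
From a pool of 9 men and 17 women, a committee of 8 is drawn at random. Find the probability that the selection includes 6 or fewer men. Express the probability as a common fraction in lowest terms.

67898/67925

Total selections: C(26,8) = 1562275.
Count the complement (more than 6 men): C(9,7)·C(17,1) + C(9,8)·C(17,0) = 612 + 9 = 621.
Probability = 1 − 621/1562275 = 1561654/1562275 = 67898/67925.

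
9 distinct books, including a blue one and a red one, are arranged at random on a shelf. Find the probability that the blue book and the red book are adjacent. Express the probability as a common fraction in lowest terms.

There are 9! = 362880 arrangements.
Treat the blue book and the red book as a block: 8! arrangements of the blocks × 2 orders within the block = 2·40320 = 80640.
Probability = 80640/362880 = 2/9.

2/9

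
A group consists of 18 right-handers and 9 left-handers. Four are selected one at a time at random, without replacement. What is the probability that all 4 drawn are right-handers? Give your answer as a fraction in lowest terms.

34/195

Multiply the conditional probabilities at each draw: 18/27 · 17/26 · 16/25 · 15/24 = 73440/421200 = 34/195.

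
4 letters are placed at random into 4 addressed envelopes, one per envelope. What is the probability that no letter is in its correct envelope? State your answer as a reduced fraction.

3/8

There are 4! = 24 assignments.
By inclusion-exclusion, assignments with no fixed points: C(4,0)·4! − C(4,1)·3! + C(4,2)·2! − C(4,3)·1! + C(4,4)·0! = 9.
Probability = 9/24 = 3/8.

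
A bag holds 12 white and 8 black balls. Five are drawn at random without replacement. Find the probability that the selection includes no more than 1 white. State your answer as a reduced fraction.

56/969

Total selections: C(20,5) = 15504.
Favorable selections (no more than 1 white): C(12,0)·C(8,5) + C(12,1)·C(8,4) = 56 + 840 = 896.
Probability = 896/15504 = 56/969.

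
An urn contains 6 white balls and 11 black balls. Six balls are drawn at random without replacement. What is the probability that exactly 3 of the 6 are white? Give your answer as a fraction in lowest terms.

825/3094

There are C(17,6) = 12376 ways to choose 6 from 17.
Selections with exactly 3 white: choose 3 of the 6 white and 3 of the 11 black, C(6,3)·C(11,3) = 20·165 = 3300.
Probability = 3300/12376 = 825/3094.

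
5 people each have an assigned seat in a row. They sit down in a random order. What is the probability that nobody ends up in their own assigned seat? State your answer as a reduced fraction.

11/30

There are 5! = 120 seatings.
By inclusion-exclusion, seatings with no fixed points: C(5,0)·5! − C(5,1)·4! + C(5,2)·3! − C(5,3)·2! + C(5,4)·1! − C(5,5)·0! = 44.
Probability = 44/120 = 11/30.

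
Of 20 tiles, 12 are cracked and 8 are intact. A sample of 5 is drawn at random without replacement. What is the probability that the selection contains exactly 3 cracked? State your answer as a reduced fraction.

385/969

Total number of selections: C(20,5) = 15504.
Selections with exactly 3 cracked: choose 3 of the 12 cracked and 2 of the 8 intact, C(12,3)·C(8,2) = 220·28 = 6160.
Probability = 6160/15504 = 385/969.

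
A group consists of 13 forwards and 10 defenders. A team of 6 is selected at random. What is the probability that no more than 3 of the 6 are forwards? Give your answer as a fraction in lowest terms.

1642/3059

Total selections: C(23,6) = 100947.
Count the complement (more than 3 forwards): C(13,4)·C(10,2) + C(13,5)·C(10,1) + C(13,6)·C(10,0) = 32175 + 12870 + 1716 = 46761.
Probability = 1 − 46761/100947 = 54186/100947 = 1642/3059.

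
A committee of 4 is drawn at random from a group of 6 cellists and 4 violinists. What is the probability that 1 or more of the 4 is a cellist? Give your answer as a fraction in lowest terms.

There are C(10,4) = 210 ways to choose the 4.
Favorable selections (1 or more cellist): C(6,1)·C(4,3) + C(6,2)·C(4,2) + C(6,3)·C(4,1) + C(6,4)·C(4,0) = 24 + 90 + 80 + 15 = 209.
Probability = 209/210.

209/210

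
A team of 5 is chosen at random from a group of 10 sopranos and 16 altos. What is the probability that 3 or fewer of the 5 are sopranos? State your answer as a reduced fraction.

There are C(26,5) = 65780 ways to choose the 5.
Count the complement (more than 3 sopranos): C(10,4)·C(16,1) + C(10,5)·C(16,0) = 3360 + 252 = 3612.
Probability = 1 − 3612/65780 = 62168/65780 = 15542/16445.

15542/16445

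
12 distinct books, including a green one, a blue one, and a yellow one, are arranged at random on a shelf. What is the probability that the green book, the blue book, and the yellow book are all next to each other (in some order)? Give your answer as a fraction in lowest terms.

1/22

There are 12! = 479001600 arrangements.
Treat the three as one block: 10! placements × 3! orders within the block = 3628800·6 = 21772800.
Probability = 21772800/479001600 = 1/22.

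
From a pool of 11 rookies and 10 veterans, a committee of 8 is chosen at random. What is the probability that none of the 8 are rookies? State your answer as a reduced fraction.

1/4522

There are C(21,8) = 203490 possible selections.
Selections with no rookies (all veterans): C(10,8) = 45.
Probability = 45/203490 = 1/4522.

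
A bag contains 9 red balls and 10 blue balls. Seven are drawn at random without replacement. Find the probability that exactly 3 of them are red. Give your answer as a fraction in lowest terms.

There are C(19,7) = 50388 ways to choose 7 from 19.
Selections with exactly 3 red: choose 3 of the 9 red and 4 of the 10 blue, C(9,3)·C(10,4) = 84·210 = 17640.
Probability = 17640/50388 = 1470/4199.

1470/4199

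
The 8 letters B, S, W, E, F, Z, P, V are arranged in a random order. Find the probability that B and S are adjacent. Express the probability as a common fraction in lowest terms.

There are 8! = 40320 arrangements.
Treat B and S as a block: 7! arrangements of the blocks × 2 orders within the block = 2·5040 = 10080.
Probability = 10080/40320 = 1/4.

1/4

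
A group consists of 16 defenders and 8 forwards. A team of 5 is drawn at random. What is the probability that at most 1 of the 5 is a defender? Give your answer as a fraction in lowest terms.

There are C(24,5) = 42504 ways to choose the 5.
Favorable selections (at most 1 defender): C(16,0)·C(8,5) + C(16,1)·C(8,4) = 56 + 1120 = 1176.
Probability = 1176/42504 = 7/253.

7/253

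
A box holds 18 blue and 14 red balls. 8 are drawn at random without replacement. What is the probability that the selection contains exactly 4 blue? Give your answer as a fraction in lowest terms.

The sample space is all 8-subsets of the 32: C(32,8) = 10518300.
Selections with exactly 4 blue: choose 4 of the 18 blue and 4 of the 14 red, C(18,4)·C(14,4) = 3060·1001 = 3063060.
Probability = 3063060/10518300 = 1309/4495.

1309/4495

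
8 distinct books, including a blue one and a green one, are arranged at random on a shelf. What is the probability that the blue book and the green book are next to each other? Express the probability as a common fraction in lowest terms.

1/4

There are 8! = 40320 arrangements.
Treat the blue book and the green book as a block: 7! arrangements of the blocks × 2 orders within the block = 2·5040 = 10080.
Probability = 10080/40320 = 1/4.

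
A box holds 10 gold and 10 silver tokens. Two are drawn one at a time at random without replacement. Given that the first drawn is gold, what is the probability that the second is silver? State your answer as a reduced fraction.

After removing one gold, 19 remain: 9 gold and 10 silver.
So the probability the next is silver is 10/19.

10/19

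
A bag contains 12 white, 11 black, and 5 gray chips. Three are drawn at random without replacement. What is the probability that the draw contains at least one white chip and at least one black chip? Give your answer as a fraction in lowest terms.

There are C(28,3) = 3276 possible draws.
By inclusion-exclusion on the complements, draws missing all white or all black: C(16,3) + C(17,3) − C(5,3) = 560 + 680 − 10 = 1230.
So draws with at least one of each: 3276 − 1230 = 2046, probability 2046/3276 = 341/546.

341/546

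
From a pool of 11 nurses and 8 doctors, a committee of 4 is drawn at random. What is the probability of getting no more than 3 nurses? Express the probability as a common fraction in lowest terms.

591/646

There are C(19,4) = 3876 ways to choose the 4.
The complement is exactly 4 nurses: C(11,4)·C(8,0) = 330.
Probability = 1 − 330/3876 = 3546/3876 = 591/646.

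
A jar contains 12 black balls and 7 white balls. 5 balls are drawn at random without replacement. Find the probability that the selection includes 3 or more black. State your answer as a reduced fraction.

There are C(19,5) = 11628 ways to choose the 5.
Favorable selections (3 or more black): C(12,3)·C(7,2) + C(12,4)·C(7,1) + C(12,5)·C(7,0) = 4620 + 3465 + 792 = 8877.
Probability = 8877/11628 = 2959/3876.

2959/3876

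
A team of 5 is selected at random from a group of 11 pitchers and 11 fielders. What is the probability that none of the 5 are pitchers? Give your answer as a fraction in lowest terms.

1/57

There are C(22,5) = 26334 possible selections.
Selections with no pitchers (all fielders): C(11,5) = 462.
Probability = 462/26334 = 1/57.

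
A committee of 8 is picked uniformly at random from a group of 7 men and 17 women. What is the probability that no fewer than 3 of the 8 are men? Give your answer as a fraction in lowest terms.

6179/14421

There are C(24,8) = 735471 ways to choose the 8.
Count the complement (fewer than 3 men): C(7,0)·C(17,8) + C(7,1)·C(17,7) + C(7,2)·C(17,6) = 24310 + 136136 + 259896 = 420342.
Probability = 1 − 420342/735471 = 315129/735471 = 6179/14421.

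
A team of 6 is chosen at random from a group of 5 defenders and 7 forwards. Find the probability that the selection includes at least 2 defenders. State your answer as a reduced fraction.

There are C(12,6) = 924 ways to choose the 6.
Favorable selections (at least 2 defenders): C(5,2)·C(7,4) + C(5,3)·C(7,3) + C(5,4)·C(7,2) + C(5,5)·C(7,1) = 350 + 350 + 105 + 7 = 812.
Probability = 812/924 = 29/33.

29/33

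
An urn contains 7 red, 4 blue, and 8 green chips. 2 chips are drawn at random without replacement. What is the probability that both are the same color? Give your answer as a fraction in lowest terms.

55/171

There are C(19,2) = 171 ways to draw 2 chips.
All same color: C(7,2) + C(4,2) + C(8,2) = 21 + 6 + 28 = 55.
Probability = 55/171.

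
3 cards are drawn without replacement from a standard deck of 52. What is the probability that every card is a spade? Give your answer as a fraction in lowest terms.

11/850

There are C(52,3) = 22100 possible 3-card hands.
Hands that are all spades: C(13,3) = 286.
Probability = 286/22100 = 11/850.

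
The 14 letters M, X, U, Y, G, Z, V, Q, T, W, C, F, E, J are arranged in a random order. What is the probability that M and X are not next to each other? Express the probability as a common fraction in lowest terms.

6/7

There are 14! = 87178291200 arrangements.
Arrangements with M and X adjacent: 2·13! = 12454041600.
So not adjacent: 87178291200 − 12454041600 = 74724249600, probability 74724249600/87178291200 = 6/7.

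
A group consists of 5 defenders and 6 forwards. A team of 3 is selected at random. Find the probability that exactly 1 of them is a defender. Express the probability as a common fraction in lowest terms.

There are C(11,3) = 165 ways to choose 3 from 11.
Selections with exactly 1 defender: choose 1 of the 5 defenders and 2 of the 6 forwards, C(5,1)·C(6,2) = 5·15 = 75.
Probability = 75/165 = 5/11.

5/11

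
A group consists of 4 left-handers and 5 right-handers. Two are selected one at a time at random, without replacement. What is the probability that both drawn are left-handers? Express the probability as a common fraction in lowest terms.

1/6

Multiply the conditional probabilities at each draw: 4/9 · 3/8 = 12/72 = 1/6.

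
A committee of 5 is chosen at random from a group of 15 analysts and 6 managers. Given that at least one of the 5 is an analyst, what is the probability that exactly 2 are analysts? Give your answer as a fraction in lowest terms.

Work in counts. Selections with at least one analyst: C(21,5) − C(6,5) = 20349 − 6 = 20343.
Of those, selections where exactly 2 are analysts: C(15,2)·C(6,3) = 105·20 = 2100.
Conditional probability = 2100/20343 = 700/6781.

700/6781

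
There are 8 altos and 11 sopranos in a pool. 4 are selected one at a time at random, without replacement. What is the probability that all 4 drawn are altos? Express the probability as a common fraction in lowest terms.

Multiply the conditional probabilities at each draw: 8/19 · 7/18 · 6/17 · 5/16 = 1680/93024 = 35/1938.

35/1938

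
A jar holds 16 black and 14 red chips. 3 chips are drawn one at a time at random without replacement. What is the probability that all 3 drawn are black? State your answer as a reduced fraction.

4/29

Multiply the conditional probabilities at each draw: 16/30 · 15/29 · 14/28 = 3360/24360 = 4/29.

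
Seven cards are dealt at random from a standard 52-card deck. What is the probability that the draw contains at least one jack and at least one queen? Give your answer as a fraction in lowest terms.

There are C(52,7) = 133784560 possible draws.
By inclusion-exclusion on the complements, draws missing all jacks or all queens: C(48,7) + C(48,7) − C(44,7) = 73629072 + 73629072 − 38320568 = 108937576.
So draws with at least one of each: 133784560 − 108937576 = 24846984, probability 24846984/133784560 = 3105873/16723070.

3105873/16723070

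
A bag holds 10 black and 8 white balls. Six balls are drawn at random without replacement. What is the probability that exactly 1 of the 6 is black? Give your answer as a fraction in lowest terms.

Total number of selections: C(18,6) = 18564.
Selections with exactly 1 black: choose 1 of the 10 black and 5 of the 8 white, C(10,1)·C(8,5) = 10·56 = 560.
Probability = 560/18564 = 20/663.

20/663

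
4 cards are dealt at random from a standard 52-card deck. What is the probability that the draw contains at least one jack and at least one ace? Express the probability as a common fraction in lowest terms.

There are C(52,4) = 270725 possible draws.
By inclusion-exclusion on the complements, draws missing all jacks or all aces: C(48,4) + C(48,4) − C(44,4) = 194580 + 194580 − 135751 = 253409.
So draws with at least one of each: 270725 − 253409 = 17316, probability 17316/270725 = 1332/20825.

1332/20825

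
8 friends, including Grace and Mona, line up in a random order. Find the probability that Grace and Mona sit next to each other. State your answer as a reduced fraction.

1/4

There are 8! = 40320 arrangements.
Treat Grace and Mona as a block: 7! arrangements of the blocks × 2 orders within the block = 2·5040 = 10080.
Probability = 10080/40320 = 1/4.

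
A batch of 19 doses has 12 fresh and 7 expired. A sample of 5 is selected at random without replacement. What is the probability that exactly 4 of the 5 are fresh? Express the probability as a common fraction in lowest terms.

385/1292

The sample space is all 5-subsets of the 19: C(19,5) = 11628.
Selections with exactly 4 fresh: choose 4 of the 12 fresh and 1 of the 7 expired, C(12,4)·C(7,1) = 495·7 = 3465.
Probability = 3465/11628 = 385/1292.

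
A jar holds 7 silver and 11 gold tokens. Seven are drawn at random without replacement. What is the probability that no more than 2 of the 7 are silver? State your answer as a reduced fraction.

Total selections: C(18,7) = 31824.
Favorable selections (no more than 2 silver): C(7,0)·C(11,7) + C(7,1)·C(11,6) + C(7,2)·C(11,5) = 330 + 3234 + 9702 = 13266.
Probability = 13266/31824 = 737/1768.

737/1768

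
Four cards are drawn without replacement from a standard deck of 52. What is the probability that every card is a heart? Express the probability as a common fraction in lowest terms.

11/4165

There are C(52,4) = 270725 possible 4-card hands.
Hands that are all hearts: C(13,4) = 715.
Probability = 715/270725 = 11/4165.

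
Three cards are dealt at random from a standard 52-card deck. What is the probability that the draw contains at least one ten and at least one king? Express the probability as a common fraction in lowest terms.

188/5525

There are C(52,3) = 22100 possible draws.
By inclusion-exclusion on the complements, draws missing all tens or all kings: C(48,3) + C(48,3) − C(44,3) = 17296 + 17296 − 13244 = 21348.
So draws with at least one of each: 22100 − 21348 = 752, probability 752/22100 = 188/5525.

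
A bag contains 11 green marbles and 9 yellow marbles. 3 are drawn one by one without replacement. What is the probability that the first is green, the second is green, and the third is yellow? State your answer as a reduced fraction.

Multiply the conditional probabilities at each draw: 11/20 · 10/19 · 9/18 = 990/6840 = 11/76.

11/76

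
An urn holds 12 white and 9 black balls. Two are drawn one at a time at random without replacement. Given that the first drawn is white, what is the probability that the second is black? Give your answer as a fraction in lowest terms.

After removing one white, 20 remain: 11 white and 9 black.
So the probability the next is black is 9/20.

9/20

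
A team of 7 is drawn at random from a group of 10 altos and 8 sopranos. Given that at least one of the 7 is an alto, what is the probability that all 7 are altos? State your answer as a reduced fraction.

Work in counts. Selections with at least one alto: C(18,7) − C(8,7) = 31824 − 8 = 31816.
Of those, selections where all 7 are altos: C(10,7) = 120.
Conditional probability = 120/31816 = 15/3977.

15/3977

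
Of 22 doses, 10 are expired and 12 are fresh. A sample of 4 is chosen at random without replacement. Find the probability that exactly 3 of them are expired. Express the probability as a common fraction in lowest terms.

There are C(22,4) = 7315 ways to choose 4 from 22.
Selections with exactly 3 expired: choose 3 of the 10 expired and 1 of the 12 fresh, C(10,3)·C(12,1) = 120·12 = 1440.
Probability = 1440/7315 = 288/1463.

288/1463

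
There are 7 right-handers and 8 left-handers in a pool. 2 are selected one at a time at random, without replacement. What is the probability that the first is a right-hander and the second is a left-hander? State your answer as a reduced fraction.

Multiply the conditional probabilities at each draw: 7/15 · 8/14 = 56/210 = 4/15.

4/15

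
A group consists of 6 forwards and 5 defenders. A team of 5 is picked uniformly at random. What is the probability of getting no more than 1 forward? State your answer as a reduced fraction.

31/462

Total selections: C(11,5) = 462.
Favorable selections (no more than 1 forward): C(6,0)·C(5,5) + C(6,1)·C(5,4) = 1 + 30 = 31.
Probability = 31/462.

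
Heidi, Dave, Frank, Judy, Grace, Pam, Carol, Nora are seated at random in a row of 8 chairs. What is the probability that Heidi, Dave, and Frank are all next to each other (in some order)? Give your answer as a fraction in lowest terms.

There are 8! = 40320 arrangements.
Treat the three as one block: 6! placements × 3! orders within the block = 720·6 = 4320.
Probability = 4320/40320 = 3/28.

3/28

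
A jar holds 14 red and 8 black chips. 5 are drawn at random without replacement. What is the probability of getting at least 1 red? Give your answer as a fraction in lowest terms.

There are C(22,5) = 26334 ways to choose the 5.
The complement is all 5 are black: C(8,5) = 56.
Probability = 1 − 56/26334 = 26278/26334 = 1877/1881.

1877/1881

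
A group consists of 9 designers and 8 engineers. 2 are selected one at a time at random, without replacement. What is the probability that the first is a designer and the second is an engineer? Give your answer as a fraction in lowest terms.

9/34

Multiply the conditional probabilities at each draw: 9/17 · 8/16 = 72/272 = 9/34.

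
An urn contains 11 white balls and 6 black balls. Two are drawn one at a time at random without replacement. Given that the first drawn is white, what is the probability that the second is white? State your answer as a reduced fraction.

After removing one white, 16 remain: 10 white and 6 black.
So the probability the next is white is 10/16 = 5/8.

5/8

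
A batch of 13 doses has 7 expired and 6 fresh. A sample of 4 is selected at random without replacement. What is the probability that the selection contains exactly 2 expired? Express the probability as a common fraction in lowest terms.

Total number of selections: C(13,4) = 715.
Selections with exactly 2 expired: choose 2 of the 7 expired and 2 of the 6 fresh, C(7,2)·C(6,2) = 21·15 = 315.
Probability = 315/715 = 63/143.

63/143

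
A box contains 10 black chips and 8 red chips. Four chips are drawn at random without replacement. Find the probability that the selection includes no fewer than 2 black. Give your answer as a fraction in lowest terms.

There are C(18,4) = 3060 ways to choose the 4.
Count the complement (fewer than 2 black): C(10,0)·C(8,4) + C(10,1)·C(8,3) = 70 + 560 = 630.
Probability = 1 − 630/3060 = 2430/3060 = 27/34.

27/34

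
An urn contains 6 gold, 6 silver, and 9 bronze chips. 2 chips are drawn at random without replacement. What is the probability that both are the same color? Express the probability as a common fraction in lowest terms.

There are C(21,2) = 210 ways to draw 2 chips.
All same color: C(6,2) + C(6,2) + C(9,2) = 15 + 15 + 36 = 66.
Probability = 66/210 = 11/35.

11/35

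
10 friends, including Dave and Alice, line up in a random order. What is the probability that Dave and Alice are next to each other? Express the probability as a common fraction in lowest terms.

1/5

There are 10! = 3628800 arrangements.
Treat Dave and Alice as a block: 9! arrangements of the blocks × 2 orders within the block = 2·362880 = 725760.
Probability = 725760/3628800 = 1/5.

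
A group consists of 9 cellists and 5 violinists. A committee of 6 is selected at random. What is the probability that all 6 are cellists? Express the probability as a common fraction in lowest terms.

4/143

There are C(14,6) = 3003 possible selections.
Selections with all cellists: C(9,6) = 84.
Probability = 84/3003 = 4/143.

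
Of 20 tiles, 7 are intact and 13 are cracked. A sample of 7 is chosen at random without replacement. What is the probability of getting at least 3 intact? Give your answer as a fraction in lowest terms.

129/272

There are C(20,7) = 77520 ways to choose the 7.
Favorable selections (at least 3 intact): C(7,3)·C(13,4) + C(7,4)·C(13,3) + C(7,5)·C(13,2) + C(7,6)·C(13,1) + C(7,7)·C(13,0) = 25025 + 10010 + 1638 + 91 + 1 = 36765.
Probability = 36765/77520 = 129/272.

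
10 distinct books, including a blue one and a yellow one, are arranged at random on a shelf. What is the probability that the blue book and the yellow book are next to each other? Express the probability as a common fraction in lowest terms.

1/5

There are 10! = 3628800 arrangements.
Treat the blue book and the yellow book as a block: 9! arrangements of the blocks × 2 orders within the block = 2·362880 = 725760.
Probability = 725760/3628800 = 1/5.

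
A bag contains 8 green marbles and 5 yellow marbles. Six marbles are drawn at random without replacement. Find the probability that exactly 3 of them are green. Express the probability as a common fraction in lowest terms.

There are C(13,6) = 1716 ways to choose 6 from 13.
Selections with exactly 3 green: choose 3 of the 8 green and 3 of the 5 yellow, C(8,3)·C(5,3) = 56·10 = 560.
Probability = 560/1716 = 140/429.

140/429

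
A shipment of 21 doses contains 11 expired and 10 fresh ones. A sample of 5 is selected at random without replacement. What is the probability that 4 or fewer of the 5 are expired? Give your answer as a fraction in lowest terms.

947/969

There are C(21,5) = 20349 ways to choose the 5.
The complement is exactly 5 expired: C(11,5)·C(10,0) = 462.
Probability = 1 − 462/20349 = 19887/20349 = 947/969.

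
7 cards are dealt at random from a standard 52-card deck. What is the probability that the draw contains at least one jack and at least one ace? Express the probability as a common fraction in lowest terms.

3105873/16723070

There are C(52,7) = 133784560 possible draws.
By inclusion-exclusion on the complements, draws missing all jacks or all aces: C(48,7) + C(48,7) − C(44,7) = 73629072 + 73629072 − 38320568 = 108937576.
So draws with at least one of each: 133784560 − 108937576 = 24846984, probability 24846984/133784560 = 3105873/16723070.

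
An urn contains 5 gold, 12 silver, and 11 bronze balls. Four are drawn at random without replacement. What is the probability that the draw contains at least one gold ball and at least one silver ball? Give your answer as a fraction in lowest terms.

2026/4095

There are C(28,4) = 20475 possible draws.
By inclusion-exclusion on the complements, draws missing all gold or all silver: C(23,4) + C(16,4) − C(11,4) = 8855 + 1820 − 330 = 10345.
So draws with at least one of each: 20475 − 10345 = 10130, probability 10130/20475 = 2026/4095.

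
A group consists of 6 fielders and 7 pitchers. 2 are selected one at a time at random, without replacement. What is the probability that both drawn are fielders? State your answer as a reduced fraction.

Multiply the conditional probabilities at each draw: 6/13 · 5/12 = 30/156 = 5/26.

5/26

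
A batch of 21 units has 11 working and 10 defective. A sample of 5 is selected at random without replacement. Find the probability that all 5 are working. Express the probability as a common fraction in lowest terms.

22/969

There are C(21,5) = 20349 possible selections.
Selections with all working: C(11,5) = 462.
Probability = 462/20349 = 22/969.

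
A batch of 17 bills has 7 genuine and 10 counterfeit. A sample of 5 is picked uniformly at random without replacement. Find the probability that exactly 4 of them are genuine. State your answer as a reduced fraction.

Total number of selections: C(17,5) = 6188.
Selections with exactly 4 genuine: choose 4 of the 7 genuine and 1 of the 10 counterfeit, C(7,4)·C(10,1) = 35·10 = 350.
Probability = 350/6188 = 25/442.

25/442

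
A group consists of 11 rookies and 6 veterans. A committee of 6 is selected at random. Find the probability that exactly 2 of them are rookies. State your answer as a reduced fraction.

825/12376

There are C(17,6) = 12376 ways to choose 6 from 17.
Selections with exactly 2 rookies: choose 2 of the 11 rookies and 4 of the 6 veterans, C(11,2)·C(6,4) = 55·15 = 825.
Probability = 825/12376.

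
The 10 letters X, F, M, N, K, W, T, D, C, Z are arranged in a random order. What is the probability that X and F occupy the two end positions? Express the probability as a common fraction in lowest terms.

1/45

There are 10! = 3628800 arrangements.
Place X and F at the ends in 2 ways, arrange the remaining 8 in 8! = 40320 ways: 2·40320 = 80640.
Probability = 80640/3628800 = 1/45.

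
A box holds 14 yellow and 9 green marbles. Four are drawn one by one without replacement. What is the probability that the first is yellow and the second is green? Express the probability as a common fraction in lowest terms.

63/253

Multiply the conditional probabilities at each draw: 14/23 · 9/22 = 126/506 = 63/253.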